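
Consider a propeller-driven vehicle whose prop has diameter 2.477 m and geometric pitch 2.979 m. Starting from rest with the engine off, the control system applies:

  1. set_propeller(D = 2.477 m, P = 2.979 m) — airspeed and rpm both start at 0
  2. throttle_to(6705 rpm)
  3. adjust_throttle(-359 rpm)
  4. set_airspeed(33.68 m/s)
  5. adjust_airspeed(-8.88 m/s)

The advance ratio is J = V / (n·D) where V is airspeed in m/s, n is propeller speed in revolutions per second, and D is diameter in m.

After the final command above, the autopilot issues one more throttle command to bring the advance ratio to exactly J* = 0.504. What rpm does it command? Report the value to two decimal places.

set_propeller: D = 2.477 m, P = 2.979 m (p = P/D = 1.202665); state ← (V=0, rpm=0)
throttle_to(6705): rpm ← 6705
adjust_throttle(-359): rpm ← 6705 -359 = 6346
set_airspeed(33.68): V ← 33.68 m/s
adjust_airspeed(-8.88): V ← 33.68 -8.88 = 24.8 m/s
final state: V = 24.8 m/s, rpm = 6346 → n = rpm/60 = 105.766667 rev/s
target J* = 0.504; solve J* = V/(n·D) for n: n = V/(J*·D) = 24.8/(0.504 × 2.477) = 19.865300 rev/s
rpm = 60·n = 1191.918027

rpm = 1191.92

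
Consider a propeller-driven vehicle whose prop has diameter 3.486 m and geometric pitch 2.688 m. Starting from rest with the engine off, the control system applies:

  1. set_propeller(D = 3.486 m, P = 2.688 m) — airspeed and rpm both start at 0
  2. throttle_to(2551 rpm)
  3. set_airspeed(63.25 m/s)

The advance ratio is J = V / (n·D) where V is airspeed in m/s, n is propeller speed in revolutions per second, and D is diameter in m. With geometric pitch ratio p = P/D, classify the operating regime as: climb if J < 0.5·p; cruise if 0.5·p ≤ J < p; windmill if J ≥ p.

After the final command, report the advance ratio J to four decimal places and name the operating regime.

J = 0.4268, regime = cruise

set_propeller: D = 3.486 m, P = 2.688 m (p = P/D = 0.771084); state ← (V=0, rpm=0)
throttle_to(2551): rpm ← 2551
set_airspeed(63.25): V ← 63.25 m/s
final state: V = 63.25 m/s, rpm = 2551 → n = rpm/60 = 42.516667 rev/s
J = V / (n·D) = 63.25 / (42.516667 × 3.486) = 0.426750
regime bands: climb J<0.3855 | cruise [0.3855, 0.7711) | windmill J≥0.7711
J = 0.4268 → cruise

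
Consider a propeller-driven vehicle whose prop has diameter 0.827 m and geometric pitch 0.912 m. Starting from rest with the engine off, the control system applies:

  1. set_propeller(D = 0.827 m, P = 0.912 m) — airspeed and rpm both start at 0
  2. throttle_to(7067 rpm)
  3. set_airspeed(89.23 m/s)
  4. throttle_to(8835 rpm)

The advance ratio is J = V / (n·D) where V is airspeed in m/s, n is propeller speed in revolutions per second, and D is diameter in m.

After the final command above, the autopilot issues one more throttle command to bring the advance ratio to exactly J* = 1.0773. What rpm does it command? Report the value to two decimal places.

set_propeller: D = 0.827 m, P = 0.912 m (p = P/D = 1.102781); state ← (V=0, rpm=0)
throttle_to(7067): rpm ← 7067
set_airspeed(89.23): V ← 89.23 m/s
throttle_to(8835): rpm ← 8835
final state: V = 89.23 m/s, rpm = 8835 → n = rpm/60 = 147.250000 rev/s
target J* = 1.0773; solve J* = V/(n·D) for n: n = V/(J*·D) = 89.23/(1.0773 × 0.827) = 100.154098 rev/s
rpm = 60·n = 6009.245874

rpm = 6009.25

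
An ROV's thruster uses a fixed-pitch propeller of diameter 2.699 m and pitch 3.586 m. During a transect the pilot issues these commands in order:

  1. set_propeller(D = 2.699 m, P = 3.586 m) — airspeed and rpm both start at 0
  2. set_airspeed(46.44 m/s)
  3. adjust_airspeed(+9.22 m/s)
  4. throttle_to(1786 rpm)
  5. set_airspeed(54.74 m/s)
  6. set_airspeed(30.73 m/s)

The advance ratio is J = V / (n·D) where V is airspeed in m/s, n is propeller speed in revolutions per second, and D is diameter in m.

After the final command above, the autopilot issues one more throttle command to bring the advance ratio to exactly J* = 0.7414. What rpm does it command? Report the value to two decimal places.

rpm = 921.42

set_propeller: D = 2.699 m, P = 3.586 m (p = P/D = 1.328640); state ← (V=0, rpm=0)
set_airspeed(46.44): V ← 46.44 m/s
adjust_airspeed(+9.22): V ← 46.44 +9.22 = 55.66 m/s
throttle_to(1786): rpm ← 1786
set_airspeed(54.74): V ← 54.74 m/s
set_airspeed(30.73): V ← 30.73 m/s
final state: V = 30.73 m/s, rpm = 1786 → n = rpm/60 = 29.766667 rev/s
target J* = 0.7414; solve J* = V/(n·D) for n: n = V/(J*·D) = 30.73/(0.7414 × 2.699) = 15.357025 rev/s
rpm = 60·n = 921.421506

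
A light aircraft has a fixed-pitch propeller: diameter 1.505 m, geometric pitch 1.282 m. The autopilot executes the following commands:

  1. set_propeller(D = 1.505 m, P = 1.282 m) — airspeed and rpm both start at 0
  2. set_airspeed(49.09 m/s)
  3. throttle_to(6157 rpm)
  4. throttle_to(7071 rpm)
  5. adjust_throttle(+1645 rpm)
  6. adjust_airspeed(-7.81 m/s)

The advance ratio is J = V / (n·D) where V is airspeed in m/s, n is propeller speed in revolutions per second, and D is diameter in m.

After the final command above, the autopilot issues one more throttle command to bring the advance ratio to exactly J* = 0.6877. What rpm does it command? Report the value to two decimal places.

set_propeller: D = 1.505 m, P = 1.282 m (p = P/D = 0.851827); state ← (V=0, rpm=0)
set_airspeed(49.09): V ← 49.09 m/s
throttle_to(6157): rpm ← 6157
throttle_to(7071): rpm ← 7071
adjust_throttle(+1645): rpm ← 7071 +1645 = 8716
adjust_airspeed(-7.81): V ← 49.09 -7.81 = 41.28 m/s
final state: V = 41.28 m/s, rpm = 8716 → n = rpm/60 = 145.266667 rev/s
target J* = 0.6877; solve J* = V/(n·D) for n: n = V/(J*·D) = 41.28/(0.6877 × 1.505) = 39.884501 rev/s
rpm = 60·n = 2393.070068

rpm = 2393.07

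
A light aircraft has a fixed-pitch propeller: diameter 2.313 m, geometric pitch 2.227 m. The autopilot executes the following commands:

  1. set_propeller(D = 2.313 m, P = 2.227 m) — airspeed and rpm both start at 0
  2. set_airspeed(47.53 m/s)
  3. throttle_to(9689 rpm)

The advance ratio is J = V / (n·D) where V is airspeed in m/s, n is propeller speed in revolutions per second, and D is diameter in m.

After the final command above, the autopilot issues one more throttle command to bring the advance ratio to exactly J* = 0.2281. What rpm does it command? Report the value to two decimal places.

rpm = 5405.28

set_propeller: D = 2.313 m, P = 2.227 m (p = P/D = 0.962819); state ← (V=0, rpm=0)
set_airspeed(47.53): V ← 47.53 m/s
throttle_to(9689): rpm ← 9689
final state: V = 47.53 m/s, rpm = 9689 → n = rpm/60 = 161.483333 rev/s
target J* = 0.2281; solve J* = V/(n·D) for n: n = V/(J*·D) = 47.53/(0.2281 × 2.313) = 90.087990 rev/s
rpm = 60·n = 5405.279387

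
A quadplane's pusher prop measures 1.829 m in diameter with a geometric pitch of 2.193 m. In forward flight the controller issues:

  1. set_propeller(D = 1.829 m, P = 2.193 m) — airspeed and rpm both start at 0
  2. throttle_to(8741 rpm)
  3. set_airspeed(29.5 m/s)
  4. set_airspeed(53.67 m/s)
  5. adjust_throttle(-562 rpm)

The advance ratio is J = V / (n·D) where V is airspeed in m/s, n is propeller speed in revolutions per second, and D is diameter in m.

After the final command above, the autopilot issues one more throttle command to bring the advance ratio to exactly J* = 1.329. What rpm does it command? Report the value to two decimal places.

set_propeller: D = 1.829 m, P = 2.193 m (p = P/D = 1.199016); state ← (V=0, rpm=0)
throttle_to(8741): rpm ← 8741
set_airspeed(29.5): V ← 29.5 m/s
set_airspeed(53.67): V ← 53.67 m/s
adjust_throttle(-562): rpm ← 8741 -562 = 8179
final state: V = 53.67 m/s, rpm = 8179 → n = rpm/60 = 136.316667 rev/s
target J* = 1.329; solve J* = V/(n·D) for n: n = V/(J*·D) = 53.67/(1.329 × 1.829) = 22.079687 rev/s
rpm = 60·n = 1324.781209

rpm = 1324.78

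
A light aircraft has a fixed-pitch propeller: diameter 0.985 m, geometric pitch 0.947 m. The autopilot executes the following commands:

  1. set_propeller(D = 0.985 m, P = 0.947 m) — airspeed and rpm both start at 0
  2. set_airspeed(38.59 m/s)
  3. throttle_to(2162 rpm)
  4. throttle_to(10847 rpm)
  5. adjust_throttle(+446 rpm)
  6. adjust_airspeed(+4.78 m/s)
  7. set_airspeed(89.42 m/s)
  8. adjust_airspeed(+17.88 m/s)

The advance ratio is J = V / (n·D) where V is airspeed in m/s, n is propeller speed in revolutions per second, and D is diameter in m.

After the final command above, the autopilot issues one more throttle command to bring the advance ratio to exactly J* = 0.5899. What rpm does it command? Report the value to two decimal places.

set_propeller: D = 0.985 m, P = 0.947 m (p = P/D = 0.961421); state ← (V=0, rpm=0)
set_airspeed(38.59): V ← 38.59 m/s
throttle_to(2162): rpm ← 2162
throttle_to(10847): rpm ← 10847
adjust_throttle(+446): rpm ← 10847 +446 = 11293
adjust_airspeed(+4.78): V ← 38.59 +4.78 = 43.37 m/s
set_airspeed(89.42): V ← 89.42 m/s
adjust_airspeed(+17.88): V ← 89.42 +17.88 = 107.3 m/s
final state: V = 107.3 m/s, rpm = 11293 → n = rpm/60 = 188.216667 rev/s
target J* = 0.5899; solve J* = V/(n·D) for n: n = V/(J*·D) = 107.3/(0.5899 × 0.985) = 184.665215 rev/s
rpm = 60·n = 11079.912882

rpm = 11079.91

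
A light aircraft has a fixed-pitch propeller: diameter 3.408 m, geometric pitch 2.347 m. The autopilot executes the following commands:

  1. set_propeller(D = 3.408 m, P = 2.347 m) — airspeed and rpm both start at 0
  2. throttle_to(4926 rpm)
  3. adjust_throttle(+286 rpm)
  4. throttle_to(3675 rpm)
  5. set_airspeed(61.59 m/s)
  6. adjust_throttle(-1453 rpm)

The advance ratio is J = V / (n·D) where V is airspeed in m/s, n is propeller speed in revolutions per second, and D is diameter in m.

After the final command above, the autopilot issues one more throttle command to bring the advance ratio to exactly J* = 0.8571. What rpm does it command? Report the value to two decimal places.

rpm = 1265.12

set_propeller: D = 3.408 m, P = 2.347 m (p = P/D = 0.688674); state ← (V=0, rpm=0)
throttle_to(4926): rpm ← 4926
adjust_throttle(+286): rpm ← 4926 +286 = 5212
throttle_to(3675): rpm ← 3675
set_airspeed(61.59): V ← 61.59 m/s
adjust_throttle(-1453): rpm ← 3675 -1453 = 2222
final state: V = 61.59 m/s, rpm = 2222 → n = rpm/60 = 37.033333 rev/s
target J* = 0.8571; solve J* = V/(n·D) for n: n = V/(J*·D) = 61.59/(0.8571 × 3.408) = 21.085268 rev/s
rpm = 60·n = 1265.116073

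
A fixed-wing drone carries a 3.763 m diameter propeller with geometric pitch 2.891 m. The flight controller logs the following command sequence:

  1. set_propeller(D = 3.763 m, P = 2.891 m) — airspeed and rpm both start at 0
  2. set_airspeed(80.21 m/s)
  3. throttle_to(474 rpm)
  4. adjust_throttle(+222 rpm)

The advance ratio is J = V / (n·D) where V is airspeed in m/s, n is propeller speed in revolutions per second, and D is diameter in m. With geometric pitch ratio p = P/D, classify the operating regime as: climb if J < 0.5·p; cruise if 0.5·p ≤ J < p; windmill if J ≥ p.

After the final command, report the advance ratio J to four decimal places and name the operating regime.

set_propeller: D = 3.763 m, P = 2.891 m (p = P/D = 0.768270); state ← (V=0, rpm=0)
set_airspeed(80.21): V ← 80.21 m/s
throttle_to(474): rpm ← 474
adjust_throttle(+222): rpm ← 474 +222 = 696
final state: V = 80.21 m/s, rpm = 696 → n = rpm/60 = 11.600000 rev/s
J = V / (n·D) = 80.21 / (11.600000 × 3.763) = 1.837538
regime bands: climb J<0.3841 | cruise [0.3841, 0.7683) | windmill J≥0.7683
J = 1.8375 → windmill

J = 1.8375, regime = windmill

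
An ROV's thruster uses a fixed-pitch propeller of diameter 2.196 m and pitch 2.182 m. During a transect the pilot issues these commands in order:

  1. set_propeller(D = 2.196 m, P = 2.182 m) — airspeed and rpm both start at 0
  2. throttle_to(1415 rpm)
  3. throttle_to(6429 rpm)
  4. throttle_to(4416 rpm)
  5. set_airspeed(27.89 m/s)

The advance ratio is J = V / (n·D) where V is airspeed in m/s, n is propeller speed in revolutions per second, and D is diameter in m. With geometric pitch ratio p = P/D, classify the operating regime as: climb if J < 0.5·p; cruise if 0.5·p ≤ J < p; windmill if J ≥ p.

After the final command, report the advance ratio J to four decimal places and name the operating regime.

J = 0.1726, regime = climb

set_propeller: D = 2.196 m, P = 2.182 m (p = P/D = 0.993625); state ← (V=0, rpm=0)
throttle_to(1415): rpm ← 1415
throttle_to(6429): rpm ← 6429
throttle_to(4416): rpm ← 4416
set_airspeed(27.89): V ← 27.89 m/s
final state: V = 27.89 m/s, rpm = 4416 → n = rpm/60 = 73.600000 rev/s
J = V / (n·D) = 27.89 / (73.600000 × 2.196) = 0.172559
regime bands: climb J<0.4968 | cruise [0.4968, 0.9936) | windmill J≥0.9936
J = 0.1726 → climb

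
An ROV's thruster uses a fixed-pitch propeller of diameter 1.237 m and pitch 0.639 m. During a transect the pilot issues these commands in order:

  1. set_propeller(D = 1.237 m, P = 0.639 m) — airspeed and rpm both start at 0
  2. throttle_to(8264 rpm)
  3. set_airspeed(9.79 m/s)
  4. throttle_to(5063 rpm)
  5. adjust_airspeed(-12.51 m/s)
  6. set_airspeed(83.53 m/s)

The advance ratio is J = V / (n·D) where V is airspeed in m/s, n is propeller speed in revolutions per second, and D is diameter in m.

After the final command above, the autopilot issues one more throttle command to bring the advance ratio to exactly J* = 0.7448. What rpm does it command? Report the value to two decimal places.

rpm = 5439.82

set_propeller: D = 1.237 m, P = 0.639 m (p = P/D = 0.516572); state ← (V=0, rpm=0)
throttle_to(8264): rpm ← 8264
set_airspeed(9.79): V ← 9.79 m/s
throttle_to(5063): rpm ← 5063
adjust_airspeed(-12.51): V ← 9.79 -12.51 = -2.72 m/s
set_airspeed(83.53): V ← 83.53 m/s
final state: V = 83.53 m/s, rpm = 5063 → n = rpm/60 = 84.383333 rev/s
target J* = 0.7448; solve J* = V/(n·D) for n: n = V/(J*·D) = 83.53/(0.7448 × 1.237) = 90.663632 rev/s
rpm = 60·n = 5439.817930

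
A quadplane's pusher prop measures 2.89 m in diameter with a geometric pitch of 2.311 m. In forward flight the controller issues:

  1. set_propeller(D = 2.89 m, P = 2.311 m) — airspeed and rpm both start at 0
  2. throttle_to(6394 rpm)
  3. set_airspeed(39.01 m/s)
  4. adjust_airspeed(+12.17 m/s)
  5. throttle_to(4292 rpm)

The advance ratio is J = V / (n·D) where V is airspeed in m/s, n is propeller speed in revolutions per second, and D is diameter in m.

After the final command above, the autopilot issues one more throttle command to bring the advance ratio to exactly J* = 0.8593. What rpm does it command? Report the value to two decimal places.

set_propeller: D = 2.89 m, P = 2.311 m (p = P/D = 0.799654); state ← (V=0, rpm=0)
throttle_to(6394): rpm ← 6394
set_airspeed(39.01): V ← 39.01 m/s
adjust_airspeed(+12.17): V ← 39.01 +12.17 = 51.18 m/s
throttle_to(4292): rpm ← 4292
final state: V = 51.18 m/s, rpm = 4292 → n = rpm/60 = 71.533333 rev/s
target J* = 0.8593; solve J* = V/(n·D) for n: n = V/(J*·D) = 51.18/(0.8593 × 2.89) = 20.609034 rev/s
rpm = 60·n = 1236.542015

rpm = 1236.54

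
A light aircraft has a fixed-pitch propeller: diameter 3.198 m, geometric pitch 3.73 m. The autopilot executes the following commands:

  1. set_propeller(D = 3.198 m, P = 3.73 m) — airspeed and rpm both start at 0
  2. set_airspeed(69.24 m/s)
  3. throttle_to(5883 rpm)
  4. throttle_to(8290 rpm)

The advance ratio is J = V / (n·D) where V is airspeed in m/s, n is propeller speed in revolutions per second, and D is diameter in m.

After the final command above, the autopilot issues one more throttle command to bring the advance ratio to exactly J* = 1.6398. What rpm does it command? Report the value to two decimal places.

rpm = 792.21

set_propeller: D = 3.198 m, P = 3.73 m (p = P/D = 1.166354); state ← (V=0, rpm=0)
set_airspeed(69.24): V ← 69.24 m/s
throttle_to(5883): rpm ← 5883
throttle_to(8290): rpm ← 8290
final state: V = 69.24 m/s, rpm = 8290 → n = rpm/60 = 138.166667 rev/s
target J* = 1.6398; solve J* = V/(n·D) for n: n = V/(J*·D) = 69.24/(1.6398 × 3.198) = 13.203459 rev/s
rpm = 60·n = 792.207534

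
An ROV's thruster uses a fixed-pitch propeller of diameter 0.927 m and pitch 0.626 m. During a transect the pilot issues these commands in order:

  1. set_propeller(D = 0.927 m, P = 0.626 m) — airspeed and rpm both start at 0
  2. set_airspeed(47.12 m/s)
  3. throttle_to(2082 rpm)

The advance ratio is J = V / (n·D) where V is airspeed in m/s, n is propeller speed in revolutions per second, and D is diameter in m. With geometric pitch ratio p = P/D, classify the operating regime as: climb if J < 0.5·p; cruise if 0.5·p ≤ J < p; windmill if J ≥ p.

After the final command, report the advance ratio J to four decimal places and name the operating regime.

set_propeller: D = 0.927 m, P = 0.626 m (p = P/D = 0.675297); state ← (V=0, rpm=0)
set_airspeed(47.12): V ← 47.12 m/s
throttle_to(2082): rpm ← 2082
final state: V = 47.12 m/s, rpm = 2082 → n = rpm/60 = 34.700000 rev/s
J = V / (n·D) = 47.12 / (34.700000 × 0.927) = 1.464860
regime bands: climb J<0.3376 | cruise [0.3376, 0.6753) | windmill J≥0.6753
J = 1.4649 → windmill

J = 1.4649, regime = windmill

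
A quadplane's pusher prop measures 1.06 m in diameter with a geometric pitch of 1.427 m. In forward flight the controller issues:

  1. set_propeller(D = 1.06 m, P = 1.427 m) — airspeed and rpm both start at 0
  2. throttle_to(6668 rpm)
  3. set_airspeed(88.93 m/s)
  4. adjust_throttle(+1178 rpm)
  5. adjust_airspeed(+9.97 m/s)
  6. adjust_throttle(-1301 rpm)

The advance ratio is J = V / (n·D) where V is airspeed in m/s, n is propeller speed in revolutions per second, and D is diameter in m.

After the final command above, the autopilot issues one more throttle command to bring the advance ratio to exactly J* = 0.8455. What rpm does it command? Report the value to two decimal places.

set_propeller: D = 1.06 m, P = 1.427 m (p = P/D = 1.346226); state ← (V=0, rpm=0)
throttle_to(6668): rpm ← 6668
set_airspeed(88.93): V ← 88.93 m/s
adjust_throttle(+1178): rpm ← 6668 +1178 = 7846
adjust_airspeed(+9.97): V ← 88.93 +9.97 = 98.9 m/s
adjust_throttle(-1301): rpm ← 7846 -1301 = 6545
final state: V = 98.9 m/s, rpm = 6545 → n = rpm/60 = 109.083333 rev/s
target J* = 0.8455; solve J* = V/(n·D) for n: n = V/(J*·D) = 98.9/(0.8455 × 1.06) = 110.351138 rev/s
rpm = 60·n = 6621.068253

rpm = 6621.07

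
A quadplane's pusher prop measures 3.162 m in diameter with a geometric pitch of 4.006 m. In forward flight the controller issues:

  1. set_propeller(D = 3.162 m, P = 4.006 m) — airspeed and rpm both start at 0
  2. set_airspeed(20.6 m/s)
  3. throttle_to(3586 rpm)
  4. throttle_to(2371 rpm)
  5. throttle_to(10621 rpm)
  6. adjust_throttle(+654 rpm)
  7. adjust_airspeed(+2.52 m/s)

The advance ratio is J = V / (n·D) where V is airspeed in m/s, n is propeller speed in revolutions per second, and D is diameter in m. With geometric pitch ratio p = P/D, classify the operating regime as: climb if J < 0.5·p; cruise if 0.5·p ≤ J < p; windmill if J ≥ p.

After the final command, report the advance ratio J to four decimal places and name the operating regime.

set_propeller: D = 3.162 m, P = 4.006 m (p = P/D = 1.266920); state ← (V=0, rpm=0)
set_airspeed(20.6): V ← 20.6 m/s
throttle_to(3586): rpm ← 3586
throttle_to(2371): rpm ← 2371
throttle_to(10621): rpm ← 10621
adjust_throttle(+654): rpm ← 10621 +654 = 11275
adjust_airspeed(+2.52): V ← 20.6 +2.52 = 23.12 m/s
final state: V = 23.12 m/s, rpm = 11275 → n = rpm/60 = 187.916667 rev/s
J = V / (n·D) = 23.12 / (187.916667 × 3.162) = 0.038910
regime bands: climb J<0.6335 | cruise [0.6335, 1.2669) | windmill J≥1.2669
J = 0.0389 → climb

J = 0.0389, regime = climb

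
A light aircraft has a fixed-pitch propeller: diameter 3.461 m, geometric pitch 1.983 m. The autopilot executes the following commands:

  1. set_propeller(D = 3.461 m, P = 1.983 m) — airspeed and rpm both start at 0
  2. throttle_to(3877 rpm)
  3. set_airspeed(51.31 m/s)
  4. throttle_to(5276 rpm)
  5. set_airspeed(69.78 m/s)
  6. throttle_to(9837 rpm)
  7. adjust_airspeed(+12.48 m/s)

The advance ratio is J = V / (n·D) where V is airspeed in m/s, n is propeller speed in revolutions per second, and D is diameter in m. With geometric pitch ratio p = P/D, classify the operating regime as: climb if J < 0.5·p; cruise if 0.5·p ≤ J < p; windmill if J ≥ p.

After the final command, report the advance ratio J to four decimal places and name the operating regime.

set_propeller: D = 3.461 m, P = 1.983 m (p = P/D = 0.572956); state ← (V=0, rpm=0)
throttle_to(3877): rpm ← 3877
set_airspeed(51.31): V ← 51.31 m/s
throttle_to(5276): rpm ← 5276
set_airspeed(69.78): V ← 69.78 m/s
throttle_to(9837): rpm ← 9837
adjust_airspeed(+12.48): V ← 69.78 +12.48 = 82.26 m/s
final state: V = 82.26 m/s, rpm = 9837 → n = rpm/60 = 163.950000 rev/s
J = V / (n·D) = 82.26 / (163.950000 × 3.461) = 0.144969
regime bands: climb J<0.2865 | cruise [0.2865, 0.5730) | windmill J≥0.5730
J = 0.1450 → climb

J = 0.1450, regime = climb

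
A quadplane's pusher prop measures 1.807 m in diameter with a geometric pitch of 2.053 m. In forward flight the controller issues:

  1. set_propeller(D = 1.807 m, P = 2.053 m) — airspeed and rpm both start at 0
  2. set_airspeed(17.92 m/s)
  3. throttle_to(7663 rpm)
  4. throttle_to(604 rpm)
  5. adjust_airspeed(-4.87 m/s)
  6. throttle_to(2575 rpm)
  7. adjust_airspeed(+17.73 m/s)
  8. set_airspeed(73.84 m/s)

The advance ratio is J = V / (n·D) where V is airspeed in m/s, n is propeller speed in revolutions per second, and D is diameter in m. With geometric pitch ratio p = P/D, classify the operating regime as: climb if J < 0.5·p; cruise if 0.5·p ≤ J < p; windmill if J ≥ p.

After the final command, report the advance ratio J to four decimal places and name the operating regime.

set_propeller: D = 1.807 m, P = 2.053 m (p = P/D = 1.136137); state ← (V=0, rpm=0)
set_airspeed(17.92): V ← 17.92 m/s
throttle_to(7663): rpm ← 7663
throttle_to(604): rpm ← 604
adjust_airspeed(-4.87): V ← 17.92 -4.87 = 13.05 m/s
throttle_to(2575): rpm ← 2575
adjust_airspeed(+17.73): V ← 13.05 +17.73 = 30.78 m/s
set_airspeed(73.84): V ← 73.84 m/s
final state: V = 73.84 m/s, rpm = 2575 → n = rpm/60 = 42.916667 rev/s
J = V / (n·D) = 73.84 / (42.916667 × 1.807) = 0.952155
regime bands: climb J<0.5681 | cruise [0.5681, 1.1361) | windmill J≥1.1361
J = 0.9522 → cruise

J = 0.9522, regime = cruise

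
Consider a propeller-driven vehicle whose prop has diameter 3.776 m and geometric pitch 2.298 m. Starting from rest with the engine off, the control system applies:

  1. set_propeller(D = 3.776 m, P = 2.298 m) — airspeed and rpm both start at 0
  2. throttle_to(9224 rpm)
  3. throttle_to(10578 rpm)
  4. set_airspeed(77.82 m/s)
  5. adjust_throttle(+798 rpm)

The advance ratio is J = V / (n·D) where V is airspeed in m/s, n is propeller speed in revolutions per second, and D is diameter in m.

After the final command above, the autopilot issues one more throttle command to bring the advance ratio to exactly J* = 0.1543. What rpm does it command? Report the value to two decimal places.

rpm = 8013.91

set_propeller: D = 3.776 m, P = 2.298 m (p = P/D = 0.608581); state ← (V=0, rpm=0)
throttle_to(9224): rpm ← 9224
throttle_to(10578): rpm ← 10578
set_airspeed(77.82): V ← 77.82 m/s
adjust_throttle(+798): rpm ← 10578 +798 = 11376
final state: V = 77.82 m/s, rpm = 11376 → n = rpm/60 = 189.600000 rev/s
target J* = 0.1543; solve J* = V/(n·D) for n: n = V/(J*·D) = 77.82/(0.1543 × 3.776) = 133.565199 rev/s
rpm = 60·n = 8013.911926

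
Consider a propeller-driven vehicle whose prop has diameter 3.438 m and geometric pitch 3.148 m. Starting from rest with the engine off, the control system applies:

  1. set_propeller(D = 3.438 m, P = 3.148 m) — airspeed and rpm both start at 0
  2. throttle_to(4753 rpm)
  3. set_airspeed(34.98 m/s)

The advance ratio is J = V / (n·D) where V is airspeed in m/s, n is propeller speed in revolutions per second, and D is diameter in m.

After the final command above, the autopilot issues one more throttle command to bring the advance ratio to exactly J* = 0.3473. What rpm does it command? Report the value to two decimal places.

set_propeller: D = 3.438 m, P = 3.148 m (p = P/D = 0.915649); state ← (V=0, rpm=0)
throttle_to(4753): rpm ← 4753
set_airspeed(34.98): V ← 34.98 m/s
final state: V = 34.98 m/s, rpm = 4753 → n = rpm/60 = 79.216667 rev/s
target J* = 0.3473; solve J* = V/(n·D) for n: n = V/(J*·D) = 34.98/(0.3473 × 3.438) = 29.296055 rev/s
rpm = 60·n = 1757.763329

rpm = 1757.76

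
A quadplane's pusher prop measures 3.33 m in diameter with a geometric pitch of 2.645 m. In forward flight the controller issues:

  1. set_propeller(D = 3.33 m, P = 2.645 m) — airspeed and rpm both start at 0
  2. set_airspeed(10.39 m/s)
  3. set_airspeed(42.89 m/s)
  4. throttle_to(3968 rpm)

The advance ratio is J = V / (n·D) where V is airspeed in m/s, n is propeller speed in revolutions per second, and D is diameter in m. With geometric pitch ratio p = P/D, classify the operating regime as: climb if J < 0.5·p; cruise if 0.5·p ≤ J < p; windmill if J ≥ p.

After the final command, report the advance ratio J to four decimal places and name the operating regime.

J = 0.1948, regime = climb

set_propeller: D = 3.33 m, P = 2.645 m (p = P/D = 0.794294); state ← (V=0, rpm=0)
set_airspeed(10.39): V ← 10.39 m/s
set_airspeed(42.89): V ← 42.89 m/s
throttle_to(3968): rpm ← 3968
final state: V = 42.89 m/s, rpm = 3968 → n = rpm/60 = 66.133333 rev/s
J = V / (n·D) = 42.89 / (66.133333 × 3.33) = 0.194756
regime bands: climb J<0.3971 | cruise [0.3971, 0.7943) | windmill J≥0.7943
J = 0.1948 → climb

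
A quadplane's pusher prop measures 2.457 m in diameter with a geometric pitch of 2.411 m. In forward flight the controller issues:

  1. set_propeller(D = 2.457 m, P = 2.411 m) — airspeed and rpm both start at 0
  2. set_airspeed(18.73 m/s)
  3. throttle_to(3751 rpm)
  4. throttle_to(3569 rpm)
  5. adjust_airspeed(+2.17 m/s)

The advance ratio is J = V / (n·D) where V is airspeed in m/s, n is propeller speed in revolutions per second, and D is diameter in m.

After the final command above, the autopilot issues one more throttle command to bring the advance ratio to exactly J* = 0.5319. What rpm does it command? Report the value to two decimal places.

rpm = 959.54

set_propeller: D = 2.457 m, P = 2.411 m (p = P/D = 0.981278); state ← (V=0, rpm=0)
set_airspeed(18.73): V ← 18.73 m/s
throttle_to(3751): rpm ← 3751
throttle_to(3569): rpm ← 3569
adjust_airspeed(+2.17): V ← 18.73 +2.17 = 20.9 m/s
final state: V = 20.9 m/s, rpm = 3569 → n = rpm/60 = 59.483333 rev/s
target J* = 0.5319; solve J* = V/(n·D) for n: n = V/(J*·D) = 20.9/(0.5319 × 2.457) = 15.992308 rev/s
rpm = 60·n = 959.538467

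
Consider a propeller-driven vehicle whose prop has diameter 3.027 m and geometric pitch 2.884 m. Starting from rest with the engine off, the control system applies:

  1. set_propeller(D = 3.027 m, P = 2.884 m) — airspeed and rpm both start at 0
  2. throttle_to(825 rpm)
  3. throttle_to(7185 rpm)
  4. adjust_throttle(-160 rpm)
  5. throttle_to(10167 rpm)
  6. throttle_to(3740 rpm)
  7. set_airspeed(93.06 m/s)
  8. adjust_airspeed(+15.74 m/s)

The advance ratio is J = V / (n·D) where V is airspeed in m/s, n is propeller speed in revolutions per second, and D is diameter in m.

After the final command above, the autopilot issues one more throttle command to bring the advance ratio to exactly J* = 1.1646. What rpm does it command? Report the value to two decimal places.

set_propeller: D = 3.027 m, P = 2.884 m (p = P/D = 0.952759); state ← (V=0, rpm=0)
throttle_to(825): rpm ← 825
throttle_to(7185): rpm ← 7185
adjust_throttle(-160): rpm ← 7185 -160 = 7025
throttle_to(10167): rpm ← 10167
throttle_to(3740): rpm ← 3740
set_airspeed(93.06): V ← 93.06 m/s
adjust_airspeed(+15.74): V ← 93.06 +15.74 = 108.8 m/s
final state: V = 108.8 m/s, rpm = 3740 → n = rpm/60 = 62.333333 rev/s
target J* = 1.1646; solve J* = V/(n·D) for n: n = V/(J*·D) = 108.8/(1.1646 × 3.027) = 30.863110 rev/s
rpm = 60·n = 1851.786608

rpm = 1851.79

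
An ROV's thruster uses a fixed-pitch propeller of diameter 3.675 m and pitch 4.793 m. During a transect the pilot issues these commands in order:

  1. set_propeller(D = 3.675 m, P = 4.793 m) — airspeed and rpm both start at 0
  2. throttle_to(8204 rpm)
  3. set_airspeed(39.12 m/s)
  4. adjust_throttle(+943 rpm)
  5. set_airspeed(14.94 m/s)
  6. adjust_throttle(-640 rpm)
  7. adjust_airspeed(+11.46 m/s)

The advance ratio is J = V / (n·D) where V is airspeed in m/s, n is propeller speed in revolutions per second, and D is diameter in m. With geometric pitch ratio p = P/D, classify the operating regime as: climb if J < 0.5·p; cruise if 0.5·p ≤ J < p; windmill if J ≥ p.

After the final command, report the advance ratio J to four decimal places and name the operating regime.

set_propeller: D = 3.675 m, P = 4.793 m (p = P/D = 1.304218); state ← (V=0, rpm=0)
throttle_to(8204): rpm ← 8204
set_airspeed(39.12): V ← 39.12 m/s
adjust_throttle(+943): rpm ← 8204 +943 = 9147
set_airspeed(14.94): V ← 14.94 m/s
adjust_throttle(-640): rpm ← 9147 -640 = 8507
adjust_airspeed(+11.46): V ← 14.94 +11.46 = 26.4 m/s
final state: V = 26.4 m/s, rpm = 8507 → n = rpm/60 = 141.783333 rev/s
J = V / (n·D) = 26.4 / (141.783333 × 3.675) = 0.050667
regime bands: climb J<0.6521 | cruise [0.6521, 1.3042) | windmill J≥1.3042
J = 0.0507 → climb

J = 0.0507, regime = climb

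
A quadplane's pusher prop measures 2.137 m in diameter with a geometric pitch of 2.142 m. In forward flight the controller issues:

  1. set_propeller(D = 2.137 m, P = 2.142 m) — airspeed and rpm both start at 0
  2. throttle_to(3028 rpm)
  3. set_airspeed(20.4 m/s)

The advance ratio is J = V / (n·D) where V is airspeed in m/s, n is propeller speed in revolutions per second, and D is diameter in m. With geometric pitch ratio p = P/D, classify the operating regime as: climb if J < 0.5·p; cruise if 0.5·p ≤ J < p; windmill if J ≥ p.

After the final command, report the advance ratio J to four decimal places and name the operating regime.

set_propeller: D = 2.137 m, P = 2.142 m (p = P/D = 1.002340); state ← (V=0, rpm=0)
throttle_to(3028): rpm ← 3028
set_airspeed(20.4): V ← 20.4 m/s
final state: V = 20.4 m/s, rpm = 3028 → n = rpm/60 = 50.466667 rev/s
J = V / (n·D) = 20.4 / (50.466667 × 2.137) = 0.189156
regime bands: climb J<0.5012 | cruise [0.5012, 1.0023) | windmill J≥1.0023
J = 0.1892 → climb

J = 0.1892, regime = climb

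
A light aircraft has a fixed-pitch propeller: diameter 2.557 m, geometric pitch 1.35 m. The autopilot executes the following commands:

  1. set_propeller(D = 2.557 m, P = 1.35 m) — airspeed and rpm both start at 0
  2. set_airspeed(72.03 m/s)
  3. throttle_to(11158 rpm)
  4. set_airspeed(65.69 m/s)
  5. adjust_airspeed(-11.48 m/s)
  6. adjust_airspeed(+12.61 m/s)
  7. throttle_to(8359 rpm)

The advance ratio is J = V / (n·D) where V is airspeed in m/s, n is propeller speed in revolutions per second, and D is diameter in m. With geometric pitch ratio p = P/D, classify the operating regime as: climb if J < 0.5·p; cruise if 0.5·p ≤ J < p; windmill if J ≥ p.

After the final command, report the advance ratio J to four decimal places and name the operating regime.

J = 0.1876, regime = climb

set_propeller: D = 2.557 m, P = 1.35 m (p = P/D = 0.527962); state ← (V=0, rpm=0)
set_airspeed(72.03): V ← 72.03 m/s
throttle_to(11158): rpm ← 11158
set_airspeed(65.69): V ← 65.69 m/s
adjust_airspeed(-11.48): V ← 65.69 -11.48 = 54.21 m/s
adjust_airspeed(+12.61): V ← 54.21 +12.61 = 66.82 m/s
throttle_to(8359): rpm ← 8359
final state: V = 66.82 m/s, rpm = 8359 → n = rpm/60 = 139.316667 rev/s
J = V / (n·D) = 66.82 / (139.316667 × 2.557) = 0.187574
regime bands: climb J<0.2640 | cruise [0.2640, 0.5280) | windmill J≥0.5280
J = 0.1876 → climb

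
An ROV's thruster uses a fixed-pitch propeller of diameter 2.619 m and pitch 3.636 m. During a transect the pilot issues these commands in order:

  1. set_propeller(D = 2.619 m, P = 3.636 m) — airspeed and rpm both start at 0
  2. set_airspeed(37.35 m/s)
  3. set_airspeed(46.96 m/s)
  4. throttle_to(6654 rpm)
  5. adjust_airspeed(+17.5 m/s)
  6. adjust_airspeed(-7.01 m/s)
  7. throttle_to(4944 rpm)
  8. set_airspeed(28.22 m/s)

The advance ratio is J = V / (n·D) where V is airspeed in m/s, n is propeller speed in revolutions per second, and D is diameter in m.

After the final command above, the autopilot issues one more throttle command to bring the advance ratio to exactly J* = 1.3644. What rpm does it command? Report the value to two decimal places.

set_propeller: D = 2.619 m, P = 3.636 m (p = P/D = 1.388316); state ← (V=0, rpm=0)
set_airspeed(37.35): V ← 37.35 m/s
set_airspeed(46.96): V ← 46.96 m/s
throttle_to(6654): rpm ← 6654
adjust_airspeed(+17.5): V ← 46.96 +17.5 = 64.46 m/s
adjust_airspeed(-7.01): V ← 64.46 -7.01 = 57.45 m/s
throttle_to(4944): rpm ← 4944
set_airspeed(28.22): V ← 28.22 m/s
final state: V = 28.22 m/s, rpm = 4944 → n = rpm/60 = 82.400000 rev/s
target J* = 1.3644; solve J* = V/(n·D) for n: n = V/(J*·D) = 28.22/(1.3644 × 2.619) = 7.897321 rev/s
rpm = 60·n = 473.839270

rpm = 473.84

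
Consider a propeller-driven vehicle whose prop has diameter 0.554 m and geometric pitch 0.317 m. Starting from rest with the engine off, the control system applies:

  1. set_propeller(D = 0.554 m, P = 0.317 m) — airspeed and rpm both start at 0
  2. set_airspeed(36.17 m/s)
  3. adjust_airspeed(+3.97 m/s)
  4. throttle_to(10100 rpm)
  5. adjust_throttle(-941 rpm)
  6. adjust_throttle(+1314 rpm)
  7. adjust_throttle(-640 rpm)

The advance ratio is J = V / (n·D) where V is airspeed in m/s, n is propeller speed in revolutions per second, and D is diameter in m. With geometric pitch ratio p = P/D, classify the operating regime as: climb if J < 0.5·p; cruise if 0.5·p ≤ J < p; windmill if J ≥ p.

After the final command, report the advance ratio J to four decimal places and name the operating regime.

set_propeller: D = 0.554 m, P = 0.317 m (p = P/D = 0.572202); state ← (V=0, rpm=0)
set_airspeed(36.17): V ← 36.17 m/s
adjust_airspeed(+3.97): V ← 36.17 +3.97 = 40.14 m/s
throttle_to(10100): rpm ← 10100
adjust_throttle(-941): rpm ← 10100 -941 = 9159
adjust_throttle(+1314): rpm ← 9159 +1314 = 10473
adjust_throttle(-640): rpm ← 10473 -640 = 9833
final state: V = 40.14 m/s, rpm = 9833 → n = rpm/60 = 163.883333 rev/s
J = V / (n·D) = 40.14 / (163.883333 × 0.554) = 0.442113
regime bands: climb J<0.2861 | cruise [0.2861, 0.5722) | windmill J≥0.5722
J = 0.4421 → cruise

J = 0.4421, regime = cruise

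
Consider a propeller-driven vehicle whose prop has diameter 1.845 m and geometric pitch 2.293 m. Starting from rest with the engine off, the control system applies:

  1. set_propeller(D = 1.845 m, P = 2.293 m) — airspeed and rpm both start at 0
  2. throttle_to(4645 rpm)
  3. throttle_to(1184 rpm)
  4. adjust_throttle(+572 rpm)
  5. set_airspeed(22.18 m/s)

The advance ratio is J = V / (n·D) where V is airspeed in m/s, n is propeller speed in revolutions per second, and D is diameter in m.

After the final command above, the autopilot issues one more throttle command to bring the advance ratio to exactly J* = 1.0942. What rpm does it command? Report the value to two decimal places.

rpm = 659.20

set_propeller: D = 1.845 m, P = 2.293 m (p = P/D = 1.242818); state ← (V=0, rpm=0)
throttle_to(4645): rpm ← 4645
throttle_to(1184): rpm ← 1184
adjust_throttle(+572): rpm ← 1184 +572 = 1756
set_airspeed(22.18): V ← 22.18 m/s
final state: V = 22.18 m/s, rpm = 1756 → n = rpm/60 = 29.266667 rev/s
target J* = 1.0942; solve J* = V/(n·D) for n: n = V/(J*·D) = 22.18/(1.0942 × 1.845) = 10.986730 rev/s
rpm = 60·n = 659.203814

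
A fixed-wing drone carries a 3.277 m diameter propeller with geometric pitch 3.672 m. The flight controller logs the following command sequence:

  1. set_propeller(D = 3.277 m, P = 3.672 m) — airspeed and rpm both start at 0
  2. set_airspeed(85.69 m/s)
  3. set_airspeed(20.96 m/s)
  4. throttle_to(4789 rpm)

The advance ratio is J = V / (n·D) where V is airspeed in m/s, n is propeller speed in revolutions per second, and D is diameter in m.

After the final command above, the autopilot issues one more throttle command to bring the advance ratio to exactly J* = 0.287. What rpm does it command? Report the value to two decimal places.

set_propeller: D = 3.277 m, P = 3.672 m (p = P/D = 1.120537); state ← (V=0, rpm=0)
set_airspeed(85.69): V ← 85.69 m/s
set_airspeed(20.96): V ← 20.96 m/s
throttle_to(4789): rpm ← 4789
final state: V = 20.96 m/s, rpm = 4789 → n = rpm/60 = 79.816667 rev/s
target J* = 0.287; solve J* = V/(n·D) for n: n = V/(J*·D) = 20.96/(0.287 × 3.277) = 22.286042 rev/s
rpm = 60·n = 1337.162506

rpm = 1337.16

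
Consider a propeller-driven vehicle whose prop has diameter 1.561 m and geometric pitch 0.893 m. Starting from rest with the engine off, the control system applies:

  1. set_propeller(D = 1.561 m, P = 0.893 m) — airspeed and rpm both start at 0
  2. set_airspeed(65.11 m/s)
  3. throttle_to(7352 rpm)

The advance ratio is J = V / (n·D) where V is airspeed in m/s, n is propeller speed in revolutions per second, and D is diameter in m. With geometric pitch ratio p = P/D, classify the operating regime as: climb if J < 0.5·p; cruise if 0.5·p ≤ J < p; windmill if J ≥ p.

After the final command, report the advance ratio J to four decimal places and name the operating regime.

set_propeller: D = 1.561 m, P = 0.893 m (p = P/D = 0.572069); state ← (V=0, rpm=0)
set_airspeed(65.11): V ← 65.11 m/s
throttle_to(7352): rpm ← 7352
final state: V = 65.11 m/s, rpm = 7352 → n = rpm/60 = 122.533333 rev/s
J = V / (n·D) = 65.11 / (122.533333 × 1.561) = 0.340401
regime bands: climb J<0.2860 | cruise [0.2860, 0.5721) | windmill J≥0.5721
J = 0.3404 → cruise

J = 0.3404, regime = cruise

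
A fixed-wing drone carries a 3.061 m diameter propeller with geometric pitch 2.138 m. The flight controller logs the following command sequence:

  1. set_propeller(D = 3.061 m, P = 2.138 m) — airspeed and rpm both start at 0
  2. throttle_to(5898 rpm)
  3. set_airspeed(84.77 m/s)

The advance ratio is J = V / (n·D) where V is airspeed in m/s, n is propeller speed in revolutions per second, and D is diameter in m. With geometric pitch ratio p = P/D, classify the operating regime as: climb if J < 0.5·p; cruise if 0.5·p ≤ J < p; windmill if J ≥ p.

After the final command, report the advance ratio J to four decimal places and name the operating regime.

set_propeller: D = 3.061 m, P = 2.138 m (p = P/D = 0.698465); state ← (V=0, rpm=0)
throttle_to(5898): rpm ← 5898
set_airspeed(84.77): V ← 84.77 m/s
final state: V = 84.77 m/s, rpm = 5898 → n = rpm/60 = 98.300000 rev/s
J = V / (n·D) = 84.77 / (98.300000 × 3.061) = 0.281725
regime bands: climb J<0.3492 | cruise [0.3492, 0.6985) | windmill J≥0.6985
J = 0.2817 → climb

J = 0.2817, regime = climb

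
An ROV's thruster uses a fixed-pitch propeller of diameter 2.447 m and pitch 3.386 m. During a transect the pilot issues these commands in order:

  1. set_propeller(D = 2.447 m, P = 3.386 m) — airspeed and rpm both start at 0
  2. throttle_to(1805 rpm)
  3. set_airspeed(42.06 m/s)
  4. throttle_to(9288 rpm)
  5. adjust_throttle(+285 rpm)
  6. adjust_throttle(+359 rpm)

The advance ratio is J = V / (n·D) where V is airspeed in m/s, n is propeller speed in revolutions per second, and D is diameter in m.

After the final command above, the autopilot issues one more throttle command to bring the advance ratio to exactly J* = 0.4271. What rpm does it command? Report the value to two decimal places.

rpm = 2414.67

set_propeller: D = 2.447 m, P = 3.386 m (p = P/D = 1.383735); state ← (V=0, rpm=0)
throttle_to(1805): rpm ← 1805
set_airspeed(42.06): V ← 42.06 m/s
throttle_to(9288): rpm ← 9288
adjust_throttle(+285): rpm ← 9288 +285 = 9573
adjust_throttle(+359): rpm ← 9573 +359 = 9932
final state: V = 42.06 m/s, rpm = 9932 → n = rpm/60 = 165.533333 rev/s
target J* = 0.4271; solve J* = V/(n·D) for n: n = V/(J*·D) = 42.06/(0.4271 × 2.447) = 40.244425 rev/s
rpm = 60·n = 2414.665505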